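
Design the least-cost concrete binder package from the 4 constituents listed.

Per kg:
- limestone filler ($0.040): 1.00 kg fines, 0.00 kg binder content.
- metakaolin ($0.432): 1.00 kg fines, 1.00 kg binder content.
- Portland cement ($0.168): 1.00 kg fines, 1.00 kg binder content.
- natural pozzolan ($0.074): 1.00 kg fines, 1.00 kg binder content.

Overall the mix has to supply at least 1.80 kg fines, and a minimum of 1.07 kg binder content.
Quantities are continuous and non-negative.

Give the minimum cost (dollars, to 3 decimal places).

$0.108

Let x1 = kg of limestone filler, x2 = kg of metakaolin, x3 = kg of Portland cement, x4 = kg of natural pozzolan.
min 0.04x1 + 0.432x2 + 0.168x3 + 0.074x4 with:
  1x1 + 1x2 + 1x3 + 1x4 ≥ 1.8   (fines)
  1x2 + 1x3 + 1x4 ≥ 1.07   (binder content)
  x1, x2, x3, x4 ≥ 0.
The minimum-cost mix takes nothing from metakaolin, Portland cement — only limestone filler, natural pozzolan. Binding constraints: fines and binder content.
Optimal quantities: limestone filler = 0.73 kg, natural pozzolan = 1.07 kg.
Objective = 0.04·0.73 + 0.074·1.07 = 0.10838.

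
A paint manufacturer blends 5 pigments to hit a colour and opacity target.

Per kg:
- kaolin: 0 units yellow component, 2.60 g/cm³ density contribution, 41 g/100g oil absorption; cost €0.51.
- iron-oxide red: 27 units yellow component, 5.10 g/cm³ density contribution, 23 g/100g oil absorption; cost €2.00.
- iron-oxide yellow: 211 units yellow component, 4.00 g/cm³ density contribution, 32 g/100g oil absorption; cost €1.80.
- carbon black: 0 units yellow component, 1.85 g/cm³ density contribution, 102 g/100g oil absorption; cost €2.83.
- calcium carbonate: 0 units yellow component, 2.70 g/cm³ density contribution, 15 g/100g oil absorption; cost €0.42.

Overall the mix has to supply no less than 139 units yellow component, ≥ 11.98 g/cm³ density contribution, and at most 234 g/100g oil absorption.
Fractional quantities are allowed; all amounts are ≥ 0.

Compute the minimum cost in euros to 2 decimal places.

€2.64

Let x1 = kg of kaolin, x2 = kg of iron-oxide red, x3 = kg of iron-oxide yellow, x4 = kg of carbon black, x5 = kg of calcium carbonate.
Minimize 0.51x1 + 2x2 + 1.8x3 + 2.83x4 + 0.42x5 s.t.:
  27x2 + 211x3 ≥ 139   (yellow component)
  2.6x1 + 5.1x2 + 4x3 + 1.85x4 + 2.7x5 ≥ 11.98   (density contribution)
  41x1 + 23x2 + 32x3 + 102x4 + 15x5 ≤ 234   (oil absorption)
  x1, x2, x3, x4, x5 ≥ 0.
The cheapest feasible vertex uses only iron-oxide yellow, calcium carbonate; kaolin, iron-oxide red, carbon black are not used. There the yellow component and density contribution constraints are tight.
So iron-oxide yellow = 0.6588 kg, calcium carbonate = 3.461 kg.
Total cost: 1.8·0.6588 + 0.42·3.461 = 2.6395.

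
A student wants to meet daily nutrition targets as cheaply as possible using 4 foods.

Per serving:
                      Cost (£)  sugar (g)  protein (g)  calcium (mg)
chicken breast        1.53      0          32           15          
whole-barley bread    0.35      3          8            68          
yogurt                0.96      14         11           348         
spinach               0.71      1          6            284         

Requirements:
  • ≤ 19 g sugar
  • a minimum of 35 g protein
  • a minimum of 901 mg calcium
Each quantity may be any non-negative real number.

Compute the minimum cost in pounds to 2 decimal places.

Set it up as a linear program. Let x1 = servings of chicken breast, x2 = servings of whole-barley bread, x3 = servings of yogurt, x4 = servings of spinach.
Minimize 1.53x1 + 0.35x2 + 0.96x3 + 0.71x4 s.t.:
  3x2 + 14x3 + 1x4 ≤ 19   (sugar)
  32x1 + 8x2 + 11x3 + 6x4 ≥ 35   (protein)
  15x1 + 68x2 + 348x3 + 284x4 ≥ 901   (calcium)
  x1, x2, x3, x4 ≥ 0.
The cheapest feasible vertex uses only whole-barley bread, yogurt, spinach; chicken breast is not used. Binding constraints: sugar, protein, calcium.
That vertex is x2 = 1.982, x3 = 0.8107, x4 = 1.705.
Cost = 0.35·1.982 + 0.96·0.8107 + 0.71·1.705 = 2.6825.

£2.68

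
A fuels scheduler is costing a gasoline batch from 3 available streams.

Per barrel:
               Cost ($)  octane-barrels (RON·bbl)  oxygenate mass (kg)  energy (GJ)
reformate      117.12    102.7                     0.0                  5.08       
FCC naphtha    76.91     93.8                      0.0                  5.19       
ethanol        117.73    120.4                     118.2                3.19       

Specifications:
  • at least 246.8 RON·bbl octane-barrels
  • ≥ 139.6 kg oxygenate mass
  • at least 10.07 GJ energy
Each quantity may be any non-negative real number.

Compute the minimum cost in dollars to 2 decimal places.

Let x1 = barrels of reformate, x2 = barrels of FCC naphtha, x3 = barrels of ethanol.
Minimise 117.12x1 + 76.91x2 + 117.73x3 with:
  102.7x1 + 93.8x2 + 120.4x3 ≥ 246.8   (octane-barrels)
  118.2x3 ≥ 139.6   (oxygenate mass)
  5.08x1 + 5.19x2 + 3.19x3 ≥ 10.07   (energy)
  x1, x2, x3 ≥ 0.
The minimum-cost mix takes nothing from reformate — only FCC naphtha, ethanol. Binding constraints: oxygenate mass and energy.
So FCC naphtha = 1.21435 barrels, ethanol = 1.18105 barrels.
Cost = 76.91·1.21435 + 117.73·1.18105 = 232.4407.

$232.44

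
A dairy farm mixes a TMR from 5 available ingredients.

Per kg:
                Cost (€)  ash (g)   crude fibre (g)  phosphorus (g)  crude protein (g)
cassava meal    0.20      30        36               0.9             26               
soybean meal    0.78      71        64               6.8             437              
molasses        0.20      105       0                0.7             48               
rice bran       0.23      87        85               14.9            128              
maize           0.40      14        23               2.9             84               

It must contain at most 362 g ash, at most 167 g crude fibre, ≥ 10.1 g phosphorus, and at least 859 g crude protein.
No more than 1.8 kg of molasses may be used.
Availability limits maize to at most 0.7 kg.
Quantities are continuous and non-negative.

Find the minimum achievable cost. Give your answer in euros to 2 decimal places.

Let x1 = kg of cassava meal, x2 = kg of soybean meal, x3 = kg of molasses, x4 = kg of rice bran, x5 = kg of maize.
Minimise 0.2x1 + 0.78x2 + 0.2x3 + 0.23x4 + 0.4x5 s.t.:
  30x1 + 71x2 + 105x3 + 87x4 + 14x5 ≤ 362   (ash)
  36x1 + 64x2 + 85x4 + 23x5 ≤ 167   (crude fibre)
  0.9x1 + 6.8x2 + 0.7x3 + 14.9x4 + 2.9x5 ≥ 10.1   (phosphorus)
  26x1 + 437x2 + 48x3 + 128x4 + 84x5 ≥ 859   (crude protein)
  x3 ≤ 1.8
  x5 ≤ 0.7
  x1, x2, x3, x4, x5 ≥ 0.
The optimal basis is {soybean meal}; cassava meal, molasses, rice bran, maize drop out. Binding constraint: crude protein.
Optimal quantities: soybean meal = 1.966 kg.
Objective = 0.78·1.966 = 1.5335.

€1.53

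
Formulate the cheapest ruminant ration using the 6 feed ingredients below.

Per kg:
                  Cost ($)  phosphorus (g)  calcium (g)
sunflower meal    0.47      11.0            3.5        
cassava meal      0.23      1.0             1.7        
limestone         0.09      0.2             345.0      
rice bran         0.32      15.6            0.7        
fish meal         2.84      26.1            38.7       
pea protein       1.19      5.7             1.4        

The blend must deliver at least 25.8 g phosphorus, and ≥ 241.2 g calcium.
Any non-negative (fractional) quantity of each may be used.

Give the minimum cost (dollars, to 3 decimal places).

$0.589

Let x1 = kg of sunflower meal, x2 = kg of cassava meal, x3 = kg of limestone, x4 = kg of rice bran, x5 = kg of fish meal, x6 = kg of pea protein.
Minimize 0.47x1 + 0.23x2 + 0.09x3 + 0.32x4 + 2.84x5 + 1.19x6 with:
  11x1 + 1x2 + 0.2x3 + 15.6x4 + 26.1x5 + 5.7x6 ≥ 25.8   (phosphorus)
  3.5x1 + 1.7x2 + 345x3 + 0.7x4 + 38.7x5 + 1.4x6 ≥ 241.2   (calcium)
  x1, x2, x3, x4, x5, x6 ≥ 0.
The cheapest feasible vertex uses only limestone, rice bran; sunflower meal, cassava meal, fish meal, pea protein are not used. Binding constraints: phosphorus and calcium.
Solving gives x3 = 0.6958, x4 = 1.645.
Total cost: 0.09·0.6958 + 0.32·1.645 = 0.58902.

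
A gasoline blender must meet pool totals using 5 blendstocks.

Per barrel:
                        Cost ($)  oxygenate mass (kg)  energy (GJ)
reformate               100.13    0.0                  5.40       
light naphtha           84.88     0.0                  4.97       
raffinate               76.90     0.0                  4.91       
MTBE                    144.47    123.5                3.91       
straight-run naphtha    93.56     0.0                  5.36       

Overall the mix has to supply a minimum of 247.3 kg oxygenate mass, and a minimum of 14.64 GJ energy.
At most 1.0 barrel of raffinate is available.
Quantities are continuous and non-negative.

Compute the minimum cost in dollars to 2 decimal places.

Let x1 = barrels of reformate, x2 = barrels of light naphtha, x3 = barrels of raffinate, x4 = barrels of MTBE, x5 = barrels of straight-run naphtha.
Minimise 100.13x1 + 84.88x2 + 76.9x3 + 144.47x4 + 93.56x5 subject to:
  123.5x4 ≥ 247.3   (oxygenate mass)
  5.4x1 + 4.97x2 + 4.91x3 + 3.91x4 + 5.36x5 ≥ 14.64   (energy)
  x3 ≤ 1
  x1, x2, x3, x4, x5 ≥ 0.
The cheapest feasible vertex uses only light naphtha, raffinate, MTBE; reformate, straight-run naphtha are not used. There the oxygenate mass, energy, the raffinate cap constraints are tight.
Solving gives x2 = 0.382395, x3 = 1, x4 = 2.00243.
Objective = 84.88·0.382395 + 76.9·1 + 144.47·2.00243 = 398.6487.

$398.65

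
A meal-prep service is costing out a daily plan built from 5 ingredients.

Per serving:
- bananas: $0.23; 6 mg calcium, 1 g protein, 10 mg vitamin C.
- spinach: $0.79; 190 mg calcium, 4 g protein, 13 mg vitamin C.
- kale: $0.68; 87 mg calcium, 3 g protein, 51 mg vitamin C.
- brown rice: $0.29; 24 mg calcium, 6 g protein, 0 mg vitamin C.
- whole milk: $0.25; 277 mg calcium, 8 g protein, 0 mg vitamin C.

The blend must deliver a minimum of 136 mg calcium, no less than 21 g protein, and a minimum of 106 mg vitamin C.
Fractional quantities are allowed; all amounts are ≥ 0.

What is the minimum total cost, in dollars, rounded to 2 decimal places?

Let x1 = servings of bananas, x2 = servings of spinach, x3 = servings of kale, x4 = servings of brown rice, x5 = servings of whole milk.
Minimize 0.23x1 + 0.79x2 + 0.68x3 + 0.29x4 + 0.25x5 with:
  6x1 + 190x2 + 87x3 + 24x4 + 277x5 ≥ 136   (calcium)
  1x1 + 4x2 + 3x3 + 6x4 + 8x5 ≥ 21   (protein)
  10x1 + 13x2 + 51x3 ≥ 106   (vitamin C)
  x1, x2, x3, x4, x5 ≥ 0.
The optimal basis is {kale, whole milk}; bananas, spinach, brown rice drop out. The protein and vitamin C requirements are met with equality.
Optimal quantities: kale = 2.078 servings, whole milk = 1.846 servings.
Hence cost = 0.68·2.078 + 0.25·1.846 = $1.8745.

$1.87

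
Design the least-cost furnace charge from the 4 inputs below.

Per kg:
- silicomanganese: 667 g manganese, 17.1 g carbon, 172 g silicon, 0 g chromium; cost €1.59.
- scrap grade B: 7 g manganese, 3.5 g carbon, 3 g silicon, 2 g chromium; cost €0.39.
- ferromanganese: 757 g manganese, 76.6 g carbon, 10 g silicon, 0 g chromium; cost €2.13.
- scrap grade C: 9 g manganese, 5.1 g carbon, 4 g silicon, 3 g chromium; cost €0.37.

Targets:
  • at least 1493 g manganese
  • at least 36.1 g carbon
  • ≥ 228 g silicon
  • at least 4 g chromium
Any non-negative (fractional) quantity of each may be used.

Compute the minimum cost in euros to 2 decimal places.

Set it up as a linear program. Let x1 = kg of silicomanganese, x2 = kg of scrap grade B, x3 = kg of ferromanganese, x4 = kg of scrap grade C.
Minimise 1.59x1 + 0.39x2 + 2.13x3 + 0.37x4 s.t.:
  667x1 + 7x2 + 757x3 + 9x4 ≥ 1493   (manganese)
  17.1x1 + 3.5x2 + 76.6x3 + 5.1x4 ≥ 36.1   (carbon)
  172x1 + 3x2 + 10x3 + 4x4 ≥ 228   (silicon)
  2x2 + 3x4 ≥ 4   (chromium)
  x1, x2, x3, x4 ≥ 0.
At the optimum only silicomanganese, scrap grade C are positive (scrap grade B, ferromanganese = 0). There the manganese and chromium constraints are tight.
So silicomanganese = 2.22 kg, scrap grade C = 1.333 kg.
Objective = 1.59·2.22 + 0.37·1.333 = 4.0230.

€4.02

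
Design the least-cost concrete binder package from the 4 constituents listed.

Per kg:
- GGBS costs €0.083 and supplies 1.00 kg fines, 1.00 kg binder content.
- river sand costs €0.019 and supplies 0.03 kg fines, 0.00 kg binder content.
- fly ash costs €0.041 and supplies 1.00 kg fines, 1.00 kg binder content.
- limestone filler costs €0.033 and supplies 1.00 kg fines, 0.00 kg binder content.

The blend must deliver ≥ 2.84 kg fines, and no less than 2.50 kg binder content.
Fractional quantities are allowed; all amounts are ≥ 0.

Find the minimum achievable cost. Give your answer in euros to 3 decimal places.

Let x1 = kg of GGBS, x2 = kg of river sand, x3 = kg of fly ash, x4 = kg of limestone filler.
min 0.083x1 + 0.019x2 + 0.041x3 + 0.033x4 s.t.:
  1x1 + 0.03x2 + 1x3 + 1x4 ≥ 2.84   (fines)
  1x1 + 1x3 ≥ 2.5   (binder content)
  x1, x2, x3, x4 ≥ 0.
At the optimum only fly ash, limestone filler are positive (GGBS, river sand = 0). Binding constraints: fines and binder content.
Solving gives x3 = 2.5, x4 = 0.34.
Objective = 0.041·2.5 + 0.033·0.34 = 0.11372.

€0.114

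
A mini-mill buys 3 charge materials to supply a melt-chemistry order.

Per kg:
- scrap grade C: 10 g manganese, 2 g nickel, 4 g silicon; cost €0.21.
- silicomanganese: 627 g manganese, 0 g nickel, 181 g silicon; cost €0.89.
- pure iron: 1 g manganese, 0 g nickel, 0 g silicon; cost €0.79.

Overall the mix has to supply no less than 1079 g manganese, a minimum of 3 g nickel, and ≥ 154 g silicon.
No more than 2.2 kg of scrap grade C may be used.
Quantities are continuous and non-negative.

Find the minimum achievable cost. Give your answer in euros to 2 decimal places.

€1.83

This is a linear program. Let x1 = kg of scrap grade C, x2 = kg of silicomanganese, x3 = kg of pure iron.
Minimise 0.21x1 + 0.89x2 + 0.79x3 s.t.:
  10x1 + 627x2 + 1x3 ≥ 1079   (manganese)
  2x1 ≥ 3   (nickel)
  4x1 + 181x2 ≥ 154   (silicon)
  x1 ≤ 2.2
  x1, x2, x3 ≥ 0.
The cheapest feasible vertex uses only scrap grade C, silicomanganese; pure iron is not used. Binding constraints: manganese and nickel.
Solving gives x1 = 1.5, x2 = 1.697.
Cost = 0.21·1.5 + 0.89·1.697 = 1.8253.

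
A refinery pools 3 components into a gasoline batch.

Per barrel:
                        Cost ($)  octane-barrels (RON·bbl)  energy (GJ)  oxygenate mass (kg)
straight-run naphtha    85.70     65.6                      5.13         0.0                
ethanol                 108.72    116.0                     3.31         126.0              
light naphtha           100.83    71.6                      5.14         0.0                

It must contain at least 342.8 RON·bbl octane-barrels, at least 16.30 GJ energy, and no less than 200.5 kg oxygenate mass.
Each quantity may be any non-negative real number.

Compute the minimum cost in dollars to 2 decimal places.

$369.74

This is a linear program. Let x1 = barrels of straight-run naphtha, x2 = barrels of ethanol, x3 = barrels of light naphtha.
Minimise 85.7x1 + 108.72x2 + 100.83x3 s.t.:
  65.6x1 + 116x2 + 71.6x3 ≥ 342.8   (octane-barrels)
  5.13x1 + 3.31x2 + 5.14x3 ≥ 16.3   (energy)
  126x2 ≥ 200.5   (oxygenate mass)
  x1, x2, x3 ≥ 0.
The minimum-cost mix takes nothing from light naphtha — only straight-run naphtha, ethanol. Binding constraints: octane-barrels and energy.
Optimal quantities: straight-run naphtha = 2.00065 barrels, ethanol = 1.82377 barrels.
Cost = 85.7·2.00065 + 108.72·1.82377 = 369.7360.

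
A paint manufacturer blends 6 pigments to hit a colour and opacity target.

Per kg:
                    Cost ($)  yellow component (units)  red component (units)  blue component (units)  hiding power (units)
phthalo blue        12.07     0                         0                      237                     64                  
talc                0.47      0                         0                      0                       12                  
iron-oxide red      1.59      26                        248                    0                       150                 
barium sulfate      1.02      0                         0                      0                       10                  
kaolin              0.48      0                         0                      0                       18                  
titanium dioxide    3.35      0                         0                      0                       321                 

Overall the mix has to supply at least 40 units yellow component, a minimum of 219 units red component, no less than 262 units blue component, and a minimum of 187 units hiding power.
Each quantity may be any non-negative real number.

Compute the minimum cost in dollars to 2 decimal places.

$15.79

Let x1 = kg of phthalo blue, x2 = kg of talc, x3 = kg of iron-oxide red, x4 = kg of barium sulfate, x5 = kg of kaolin, x6 = kg of titanium dioxide.
Minimise 12.07x1 + 0.47x2 + 1.59x3 + 1.02x4 + 0.48x5 + 3.35x6 s.t.:
  26x3 ≥ 40   (yellow component)
  248x3 ≥ 219   (red component)
  237x1 ≥ 262   (blue component)
  64x1 + 12x2 + 150x3 + 10x4 + 18x5 + 321x6 ≥ 187   (hiding power)
  x1, x2, x3, x4, x5, x6 ≥ 0.
The cheapest feasible vertex uses only phthalo blue, iron-oxide red; talc, barium sulfate, kaolin, titanium dioxide are not used. There the yellow component and blue component constraints are tight.
Optimal quantities: phthalo blue = 1.1055 kg, iron-oxide red = 1.5385 kg.
Cost = 12.07·1.1055 + 1.59·1.5385 = 15.7896.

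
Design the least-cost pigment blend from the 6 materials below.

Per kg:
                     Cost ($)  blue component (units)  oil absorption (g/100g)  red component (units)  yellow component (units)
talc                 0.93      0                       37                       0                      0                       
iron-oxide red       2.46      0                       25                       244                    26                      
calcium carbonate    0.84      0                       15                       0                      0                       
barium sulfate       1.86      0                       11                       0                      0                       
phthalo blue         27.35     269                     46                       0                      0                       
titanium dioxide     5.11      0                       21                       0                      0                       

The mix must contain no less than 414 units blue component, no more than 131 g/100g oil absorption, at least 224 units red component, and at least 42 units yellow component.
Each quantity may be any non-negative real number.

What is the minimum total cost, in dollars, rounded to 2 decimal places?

Let x1 = kg of talc, x2 = kg of iron-oxide red, x3 = kg of calcium carbonate, x4 = kg of barium sulfate, x5 = kg of phthalo blue, x6 = kg of titanium dioxide.
min 0.93x1 + 2.46x2 + 0.84x3 + 1.86x4 + 27.35x5 + 5.11x6 s.t.:
  269x5 ≥ 414   (blue component)
  37x1 + 25x2 + 15x3 + 11x4 + 46x5 + 21x6 ≤ 131   (oil absorption)
  244x2 ≥ 224   (red component)
  26x2 ≥ 42   (yellow component)
  x1, x2, x3, x4, x5, x6 ≥ 0.
The minimum-cost mix takes nothing from talc, calcium carbonate, barium sulfate, titanium dioxide — only iron-oxide red, phthalo blue. Binding constraints: blue component and yellow component.
That vertex is x2 = 1.6154, x5 = 1.539.
Total cost: 2.46·1.6154 + 27.35·1.539 = 46.0655.

$46.07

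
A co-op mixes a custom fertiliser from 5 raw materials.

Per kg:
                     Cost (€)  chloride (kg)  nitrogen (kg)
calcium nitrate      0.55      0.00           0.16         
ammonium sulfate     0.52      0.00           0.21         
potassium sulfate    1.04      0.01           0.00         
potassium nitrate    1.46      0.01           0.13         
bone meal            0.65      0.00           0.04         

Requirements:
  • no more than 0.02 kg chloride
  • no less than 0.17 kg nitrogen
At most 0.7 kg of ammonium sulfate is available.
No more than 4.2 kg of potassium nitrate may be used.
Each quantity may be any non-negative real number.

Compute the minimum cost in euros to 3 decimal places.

Let x1 = kg of calcium nitrate, x2 = kg of ammonium sulfate, x3 = kg of potassium sulfate, x4 = kg of potassium nitrate, x5 = kg of bone meal.
min 0.55x1 + 0.52x2 + 1.04x3 + 1.46x4 + 0.65x5 subject to:
  0.01x3 + 0.01x4 ≤ 0.02   (chloride)
  0.16x1 + 0.21x2 + 0.13x4 + 0.04x5 ≥ 0.17   (nitrogen)
  x2 ≤ 0.7
  x4 ≤ 4.2
  x1, x2, x3, x4, x5 ≥ 0.
The optimal basis is {calcium nitrate, ammonium sulfate}; potassium sulfate, potassium nitrate, bone meal drop out. The nitrogen and the ammonium sulfate cap requirements are met with equality.
Optimal quantities: calcium nitrate = 0.1438 kg, ammonium sulfate = 0.7 kg.
Objective = 0.55·0.1438 + 0.52·0.7 = 0.44309.

€0.443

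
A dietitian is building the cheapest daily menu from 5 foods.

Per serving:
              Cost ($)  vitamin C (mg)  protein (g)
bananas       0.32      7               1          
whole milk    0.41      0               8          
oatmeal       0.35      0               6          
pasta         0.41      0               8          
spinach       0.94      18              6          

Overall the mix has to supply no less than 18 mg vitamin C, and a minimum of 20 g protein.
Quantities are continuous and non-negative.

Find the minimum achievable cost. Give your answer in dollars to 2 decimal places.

$1.66

Set it up as a linear program. Let x1 = servings of bananas, x2 = servings of whole milk, x3 = servings of oatmeal, x4 = servings of pasta, x5 = servings of spinach.
Minimise 0.32x1 + 0.41x2 + 0.35x3 + 0.41x4 + 0.94x5 with:
  7x1 + 18x5 ≥ 18   (vitamin C)
  1x1 + 8x2 + 6x3 + 8x4 + 6x5 ≥ 20   (protein)
  x1, x2, x3, x4, x5 ≥ 0.
The cheapest feasible vertex uses only whole milk, spinach; bananas, oatmeal, pasta are not used. The vitamin C and protein requirements are met with equality.
Optimal quantities: whole milk = 1.75 servings, spinach = 1 serving.
Hence cost = 0.41·1.75 + 0.94·1 = $1.6575.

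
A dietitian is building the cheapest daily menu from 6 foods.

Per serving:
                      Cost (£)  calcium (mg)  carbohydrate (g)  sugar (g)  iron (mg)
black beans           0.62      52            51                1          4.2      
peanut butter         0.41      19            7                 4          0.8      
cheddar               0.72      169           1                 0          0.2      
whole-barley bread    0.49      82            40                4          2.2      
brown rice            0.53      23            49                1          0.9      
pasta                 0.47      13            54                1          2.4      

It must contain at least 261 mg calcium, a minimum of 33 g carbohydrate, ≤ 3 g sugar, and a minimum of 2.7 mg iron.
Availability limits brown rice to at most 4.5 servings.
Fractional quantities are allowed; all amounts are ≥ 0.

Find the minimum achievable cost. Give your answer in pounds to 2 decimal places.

Set it up as a linear program. Let x1 = servings of black beans, x2 = servings of peanut butter, x3 = servings of cheddar, x4 = servings of whole-barley bread, x5 = servings of brown rice, x6 = servings of pasta.
Minimise 0.62x1 + 0.41x2 + 0.72x3 + 0.49x4 + 0.53x5 + 0.47x6 subject to:
  52x1 + 19x2 + 169x3 + 82x4 + 23x5 + 13x6 ≥ 261   (calcium)
  51x1 + 7x2 + 1x3 + 40x4 + 49x5 + 54x6 ≥ 33   (carbohydrate)
  1x1 + 4x2 + 4x4 + 1x5 + 1x6 ≤ 3   (sugar)
  4.2x1 + 0.8x2 + 0.2x3 + 2.2x4 + 0.9x5 + 2.4x6 ≥ 2.7   (iron)
  x5 ≤ 4.5
  x1, x2, x3, x4, x5, x6 ≥ 0.
The optimal basis is {black beans, cheddar, whole-barley bread}; peanut butter, brown rice, pasta drop out. There the calcium, sugar, iron constraints are tight.
Solving gives x1 = 0.2253, x3 = 1.138, x4 = 0.6937.
Total cost: 0.62·0.2253 + 0.72·1.138 + 0.49·0.6937 = 1.2990.

£1.30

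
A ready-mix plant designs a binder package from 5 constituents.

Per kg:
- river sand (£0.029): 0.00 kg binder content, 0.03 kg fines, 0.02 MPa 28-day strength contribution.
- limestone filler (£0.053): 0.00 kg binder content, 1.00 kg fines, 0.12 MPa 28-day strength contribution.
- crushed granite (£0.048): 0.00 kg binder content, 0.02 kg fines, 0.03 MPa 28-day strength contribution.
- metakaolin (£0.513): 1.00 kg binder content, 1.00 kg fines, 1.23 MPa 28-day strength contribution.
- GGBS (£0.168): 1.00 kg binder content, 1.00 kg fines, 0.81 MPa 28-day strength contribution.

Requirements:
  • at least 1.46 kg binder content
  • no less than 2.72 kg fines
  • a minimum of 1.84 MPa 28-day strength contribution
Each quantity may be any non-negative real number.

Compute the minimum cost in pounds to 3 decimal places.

£0.396

Let x1 = kg of river sand, x2 = kg of limestone filler, x3 = kg of crushed granite, x4 = kg of metakaolin, x5 = kg of GGBS.
Minimize 0.029x1 + 0.053x2 + 0.048x3 + 0.513x4 + 0.168x5 subject to:
  1x4 + 1x5 ≥ 1.46   (binder content)
  0.03x1 + 1x2 + 0.02x3 + 1x4 + 1x5 ≥ 2.72   (fines)
  0.02x1 + 0.12x2 + 0.03x3 + 1.23x4 + 0.81x5 ≥ 1.84   (28-day strength contribution)
  x1, x2, x3, x4, x5 ≥ 0.
The optimal basis is {limestone filler, GGBS}; river sand, crushed granite, metakaolin drop out. Binding constraints: fines and 28-day strength contribution.
So limestone filler = 0.5264 kg, GGBS = 2.194 kg.
Objective = 0.053·0.5264 + 0.168·2.194 = 0.39649.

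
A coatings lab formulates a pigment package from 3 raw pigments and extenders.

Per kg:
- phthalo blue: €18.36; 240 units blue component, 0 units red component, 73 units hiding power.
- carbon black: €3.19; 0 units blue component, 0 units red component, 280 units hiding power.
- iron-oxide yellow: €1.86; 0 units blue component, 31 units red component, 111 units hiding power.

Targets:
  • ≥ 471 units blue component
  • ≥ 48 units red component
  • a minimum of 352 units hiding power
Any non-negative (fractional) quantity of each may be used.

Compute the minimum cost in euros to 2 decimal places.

€39.33

Let x1 = kg of phthalo blue, x2 = kg of carbon black, x3 = kg of iron-oxide yellow.
Minimize 18.36x1 + 3.19x2 + 1.86x3 subject to:
  240x1 ≥ 471   (blue component)
  31x3 ≥ 48   (red component)
  73x1 + 280x2 + 111x3 ≥ 352   (hiding power)
  x1, x2, x3 ≥ 0.
The optimal mix uses every input. The blue component, red component, hiding power requirements are met with equality.
Optimal quantities: phthalo blue = 1.9625 kg, carbon black = 0.13167 kg, iron-oxide yellow = 1.5484 kg.
Total cost: 18.36·1.9625 + 3.19·0.13167 + 1.86·1.5484 = 39.3316.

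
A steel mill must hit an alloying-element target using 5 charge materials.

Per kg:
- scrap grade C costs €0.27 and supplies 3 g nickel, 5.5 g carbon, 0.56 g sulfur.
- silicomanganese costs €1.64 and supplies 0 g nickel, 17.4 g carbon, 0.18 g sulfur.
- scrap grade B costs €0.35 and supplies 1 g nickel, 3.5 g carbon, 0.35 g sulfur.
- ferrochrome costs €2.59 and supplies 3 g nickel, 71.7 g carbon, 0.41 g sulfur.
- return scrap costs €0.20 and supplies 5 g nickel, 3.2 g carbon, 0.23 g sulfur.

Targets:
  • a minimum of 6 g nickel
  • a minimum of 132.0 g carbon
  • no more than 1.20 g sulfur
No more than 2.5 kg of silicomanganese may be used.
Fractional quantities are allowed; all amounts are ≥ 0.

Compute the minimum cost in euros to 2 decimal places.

Let x1 = kg of scrap grade C, x2 = kg of silicomanganese, x3 = kg of scrap grade B, x4 = kg of ferrochrome, x5 = kg of return scrap.
min 0.27x1 + 1.64x2 + 0.35x3 + 2.59x4 + 0.2x5 with:
  3x1 + 1x3 + 3x4 + 5x5 ≥ 6   (nickel)
  5.5x1 + 17.4x2 + 3.5x3 + 71.7x4 + 3.2x5 ≥ 132   (carbon)
  0.56x1 + 0.18x2 + 0.35x3 + 0.41x4 + 0.23x5 ≤ 1.2   (sulfur)
  x2 ≤ 2.5
  x1, x2, x3, x4, x5 ≥ 0.
The cheapest feasible vertex uses only ferrochrome, return scrap; scrap grade C, silicomanganese, scrap grade B are not used. The nickel and carbon requirements are met with equality.
Optimal quantities: ferrochrome = 1.837 kg, return scrap = 0.09802 kg.
Cost = 2.59·1.837 + 0.2·0.09802 = 4.7774.

€4.78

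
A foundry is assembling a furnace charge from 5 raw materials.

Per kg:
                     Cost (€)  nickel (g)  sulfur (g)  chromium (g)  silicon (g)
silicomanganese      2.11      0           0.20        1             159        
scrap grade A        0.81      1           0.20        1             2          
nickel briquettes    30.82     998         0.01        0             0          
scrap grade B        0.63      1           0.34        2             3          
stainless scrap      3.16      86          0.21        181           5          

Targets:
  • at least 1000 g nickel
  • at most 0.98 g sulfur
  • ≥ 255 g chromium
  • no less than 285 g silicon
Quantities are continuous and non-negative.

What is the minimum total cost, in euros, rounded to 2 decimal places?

€35.28

This is a linear program. Let x1 = kg of silicomanganese, x2 = kg of scrap grade A, x3 = kg of nickel briquettes, x4 = kg of scrap grade B, x5 = kg of stainless scrap.
min 2.11x1 + 0.81x2 + 30.82x3 + 0.63x4 + 3.16x5 subject to:
  1x2 + 998x3 + 1x4 + 86x5 ≥ 1000   (nickel)
  0.2x1 + 0.2x2 + 0.01x3 + 0.34x4 + 0.21x5 ≤ 0.98   (sulfur)
  1x1 + 1x2 + 2x4 + 181x5 ≥ 255   (chromium)
  159x1 + 2x2 + 3x4 + 5x5 ≥ 285   (silicon)
  x1, x2, x3, x4, x5 ≥ 0.
The optimal basis is {silicomanganese, nickel briquettes, stainless scrap}; scrap grade A, scrap grade B drop out. Binding constraints: nickel, chromium, silicon.
So silicomanganese = 1.7485 kg, nickel briquettes = 0.88143 kg, stainless scrap = 1.3992 kg.
Total cost: 2.11·1.7485 + 30.82·0.88143 + 3.16·1.3992 = 35.2765.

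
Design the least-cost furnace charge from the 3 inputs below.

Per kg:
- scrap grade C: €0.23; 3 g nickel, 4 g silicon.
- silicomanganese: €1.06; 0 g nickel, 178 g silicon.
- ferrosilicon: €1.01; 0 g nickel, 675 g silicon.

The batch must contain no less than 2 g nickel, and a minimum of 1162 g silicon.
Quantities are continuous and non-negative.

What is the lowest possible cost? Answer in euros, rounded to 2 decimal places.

Let x1 = kg of scrap grade C, x2 = kg of silicomanganese, x3 = kg of ferrosilicon.
Minimize 0.23x1 + 1.06x2 + 1.01x3 with:
  3x1 ≥ 2   (nickel)
  4x1 + 178x2 + 675x3 ≥ 1162   (silicon)
  x1, x2, x3 ≥ 0.
The cheapest feasible vertex uses only scrap grade C, ferrosilicon; silicomanganese is not used. Binding constraints: nickel and silicon.
So scrap grade C = 0.6667 kg, ferrosilicon = 1.718 kg.
Objective = 0.23·0.6667 + 1.01·1.718 = 1.8885.

€1.89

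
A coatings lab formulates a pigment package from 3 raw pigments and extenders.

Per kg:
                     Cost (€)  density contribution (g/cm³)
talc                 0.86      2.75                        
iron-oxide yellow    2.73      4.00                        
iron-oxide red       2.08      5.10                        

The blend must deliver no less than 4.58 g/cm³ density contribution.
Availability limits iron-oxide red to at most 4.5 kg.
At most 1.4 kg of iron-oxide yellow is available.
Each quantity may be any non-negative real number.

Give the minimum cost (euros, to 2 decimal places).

Let x1 = kg of talc, x2 = kg of iron-oxide yellow, x3 = kg of iron-oxide red.
Minimise 0.86x1 + 2.73x2 + 2.08x3 s.t.:
  2.75x1 + 4x2 + 5.1x3 ≥ 4.58   (density contribution)
  x3 ≤ 4.5
  x2 ≤ 1.4
  x1, x2, x3 ≥ 0.
The minimum-cost mix takes nothing from iron-oxide yellow, iron-oxide red — only talc. There the density contribution constraint is tight.
Solving gives x1 = 1.665.
Hence cost = 0.86·1.665 = €1.4319.

€1.43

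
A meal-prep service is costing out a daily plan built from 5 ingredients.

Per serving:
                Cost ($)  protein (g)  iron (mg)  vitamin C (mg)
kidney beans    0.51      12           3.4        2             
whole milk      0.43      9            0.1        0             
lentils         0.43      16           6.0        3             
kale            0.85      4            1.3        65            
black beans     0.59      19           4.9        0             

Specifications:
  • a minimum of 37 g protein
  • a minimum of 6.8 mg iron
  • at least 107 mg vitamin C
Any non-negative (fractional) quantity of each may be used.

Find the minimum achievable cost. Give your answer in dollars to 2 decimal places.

$2.15

Let x1 = servings of kidney beans, x2 = servings of whole milk, x3 = servings of lentils, x4 = servings of kale, x5 = servings of black beans.
Minimize 0.51x1 + 0.43x2 + 0.43x3 + 0.85x4 + 0.59x5 subject to:
  12x1 + 9x2 + 16x3 + 4x4 + 19x5 ≥ 37   (protein)
  3.4x1 + 0.1x2 + 6x3 + 1.3x4 + 4.9x5 ≥ 6.8   (iron)
  2x1 + 3x3 + 65x4 ≥ 107   (vitamin C)
  x1, x2, x3, x4, x5 ≥ 0.
The cheapest feasible vertex uses only lentils, kale; kidney beans, whole milk, black beans are not used. Binding constraints: protein and vitamin C.
Optimal quantities: lentils = 1.923 servings, kale = 1.557 servings.
Total cost: 0.43·1.923 + 0.85·1.557 = 2.1503.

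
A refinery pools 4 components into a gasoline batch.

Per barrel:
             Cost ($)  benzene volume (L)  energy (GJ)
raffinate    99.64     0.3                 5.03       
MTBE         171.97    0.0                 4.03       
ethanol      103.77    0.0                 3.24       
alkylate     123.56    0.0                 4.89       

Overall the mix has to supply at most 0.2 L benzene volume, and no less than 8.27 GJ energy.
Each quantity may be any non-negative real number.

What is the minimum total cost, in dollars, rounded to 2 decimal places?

Let x1 = barrels of raffinate, x2 = barrels of MTBE, x3 = barrels of ethanol, x4 = barrels of alkylate.
Minimize 99.64x1 + 171.97x2 + 103.77x3 + 123.56x4 subject to:
  0.3x1 ≤ 0.2   (benzene volume)
  5.03x1 + 4.03x2 + 3.24x3 + 4.89x4 ≥ 8.27   (energy)
  x1, x2, x3, x4 ≥ 0.
The minimum-cost mix takes nothing from MTBE, ethanol — only raffinate, alkylate. There the benzene volume and energy constraints are tight.
So raffinate = 0.666667 barrels, alkylate = 1.00545 barrels.
Hence cost = 99.64·0.666667 + 123.56·1.00545 = $190.6601.

$190.66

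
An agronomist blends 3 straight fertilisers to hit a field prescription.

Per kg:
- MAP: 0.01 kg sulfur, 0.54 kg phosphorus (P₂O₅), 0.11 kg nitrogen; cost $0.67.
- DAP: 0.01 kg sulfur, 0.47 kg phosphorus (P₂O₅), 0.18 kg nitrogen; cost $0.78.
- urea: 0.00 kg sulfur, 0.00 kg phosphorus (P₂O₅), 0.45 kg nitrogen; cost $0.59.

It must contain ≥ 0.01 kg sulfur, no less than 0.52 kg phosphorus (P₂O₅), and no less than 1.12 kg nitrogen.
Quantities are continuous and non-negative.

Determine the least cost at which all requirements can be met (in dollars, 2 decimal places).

$1.99

This is a linear program. Let x1 = kg of MAP, x2 = kg of DAP, x3 = kg of urea.
Minimize 0.67x1 + 0.78x2 + 0.59x3 subject to:
  0.01x1 + 0.01x2 ≥ 0.01   (sulfur)
  0.54x1 + 0.47x2 ≥ 0.52   (phosphorus (P₂O₅))
  0.11x1 + 0.18x2 + 0.45x3 ≥ 1.12   (nitrogen)
  x1, x2, x3 ≥ 0.
The cheapest feasible vertex uses only MAP, urea; DAP is not used. Binding constraints: sulfur and nitrogen.
So MAP = 1 kg, urea = 2.244 kg.
Hence cost = 0.67·1 + 0.59·2.244 = $1.9940.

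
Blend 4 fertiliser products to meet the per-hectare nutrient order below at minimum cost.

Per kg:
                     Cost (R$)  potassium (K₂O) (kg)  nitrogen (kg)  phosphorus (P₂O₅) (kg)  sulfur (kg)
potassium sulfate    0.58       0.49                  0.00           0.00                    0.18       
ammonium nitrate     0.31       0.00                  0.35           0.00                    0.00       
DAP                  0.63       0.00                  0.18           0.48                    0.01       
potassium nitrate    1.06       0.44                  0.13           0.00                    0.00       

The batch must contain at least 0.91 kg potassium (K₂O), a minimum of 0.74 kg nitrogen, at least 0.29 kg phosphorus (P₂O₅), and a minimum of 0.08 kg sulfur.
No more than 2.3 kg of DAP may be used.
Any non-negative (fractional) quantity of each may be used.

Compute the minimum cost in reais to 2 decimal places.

R$2.02

Treat it as an LP. Let x1 = kg of potassium sulfate, x2 = kg of ammonium nitrate, x3 = kg of DAP, x4 = kg of potassium nitrate.
Minimise 0.58x1 + 0.31x2 + 0.63x3 + 1.06x4 subject to:
  0.49x1 + 0.44x4 ≥ 0.91   (potassium (K₂O))
  0.35x2 + 0.18x3 + 0.13x4 ≥ 0.74   (nitrogen)
  0.48x3 ≥ 0.29   (phosphorus (P₂O₅))
  0.18x1 + 0.01x3 ≥ 0.08   (sulfur)
  x3 ≤ 2.3
  x1, x2, x3, x4 ≥ 0.
The minimum-cost mix takes nothing from potassium nitrate — only potassium sulfate, ammonium nitrate, DAP. The potassium (K₂O), nitrogen, phosphorus (P₂O₅) requirements are met with equality.
Optimal quantities: potassium sulfate = 1.857 kg, ammonium nitrate = 1.804 kg, DAP = 0.6042 kg.
Total cost: 0.58·1.857 + 0.31·1.804 + 0.63·0.6042 = 2.0169.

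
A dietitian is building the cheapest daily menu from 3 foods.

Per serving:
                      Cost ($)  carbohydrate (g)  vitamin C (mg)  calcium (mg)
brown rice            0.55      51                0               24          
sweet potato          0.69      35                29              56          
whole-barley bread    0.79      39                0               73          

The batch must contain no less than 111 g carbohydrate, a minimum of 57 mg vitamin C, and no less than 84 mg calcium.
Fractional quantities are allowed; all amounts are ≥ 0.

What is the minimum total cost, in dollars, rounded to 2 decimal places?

$1.81

Let x1 = servings of brown rice, x2 = servings of sweet potato, x3 = servings of whole-barley bread.
Minimize 0.55x1 + 0.69x2 + 0.79x3 with:
  51x1 + 35x2 + 39x3 ≥ 111   (carbohydrate)
  29x2 ≥ 57   (vitamin C)
  24x1 + 56x2 + 73x3 ≥ 84   (calcium)
  x1, x2, x3 ≥ 0.
The optimal basis is {brown rice, sweet potato}; whole-barley bread drops out. The carbohydrate and vitamin C requirements are met with equality.
So brown rice = 0.8276 servings, sweet potato = 1.966 servings.
Objective = 0.55·0.8276 + 0.69·1.966 = 1.8117.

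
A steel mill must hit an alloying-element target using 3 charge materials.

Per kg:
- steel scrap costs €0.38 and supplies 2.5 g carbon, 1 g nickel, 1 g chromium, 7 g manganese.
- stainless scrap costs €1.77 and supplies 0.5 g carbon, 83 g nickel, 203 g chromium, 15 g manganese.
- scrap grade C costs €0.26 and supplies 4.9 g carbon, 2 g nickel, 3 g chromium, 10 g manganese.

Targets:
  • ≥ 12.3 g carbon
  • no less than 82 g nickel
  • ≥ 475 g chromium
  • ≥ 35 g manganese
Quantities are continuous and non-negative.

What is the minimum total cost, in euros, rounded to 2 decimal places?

€4.67

Let x1 = kg of steel scrap, x2 = kg of stainless scrap, x3 = kg of scrap grade C.
min 0.38x1 + 1.77x2 + 0.26x3 subject to:
  2.5x1 + 0.5x2 + 4.9x3 ≥ 12.3   (carbon)
  1x1 + 83x2 + 2x3 ≥ 82   (nickel)
  1x1 + 203x2 + 3x3 ≥ 475   (chromium)
  7x1 + 15x2 + 10x3 ≥ 35   (manganese)
  x1, x2, x3 ≥ 0.
The cheapest feasible vertex uses only stainless scrap, scrap grade C; steel scrap is not used. There the carbon and chromium constraints are tight.
So stainless scrap = 2.306 kg, scrap grade C = 2.275 kg.
Cost = 1.77·2.306 + 0.26·2.275 = 4.6731.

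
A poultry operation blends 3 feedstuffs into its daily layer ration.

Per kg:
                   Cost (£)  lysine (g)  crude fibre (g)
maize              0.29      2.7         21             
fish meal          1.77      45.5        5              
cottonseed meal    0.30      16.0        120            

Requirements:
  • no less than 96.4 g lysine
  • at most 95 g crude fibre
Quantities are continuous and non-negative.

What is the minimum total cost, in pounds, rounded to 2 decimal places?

This is a linear program. Let x1 = kg of maize, x2 = kg of fish meal, x3 = kg of cottonseed meal.
min 0.29x1 + 1.77x2 + 0.3x3 with:
  2.7x1 + 45.5x2 + 16x3 ≥ 96.4   (lysine)
  21x1 + 5x2 + 120x3 ≤ 95   (crude fibre)
  x1, x2, x3 ≥ 0.
At the optimum only fish meal, cottonseed meal are positive (maize = 0). There the lysine and crude fibre constraints are tight.
That vertex is x2 = 1.868, x3 = 0.7138.
Cost = 1.77·1.868 + 0.3·0.7138 = 3.5205.

£3.52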